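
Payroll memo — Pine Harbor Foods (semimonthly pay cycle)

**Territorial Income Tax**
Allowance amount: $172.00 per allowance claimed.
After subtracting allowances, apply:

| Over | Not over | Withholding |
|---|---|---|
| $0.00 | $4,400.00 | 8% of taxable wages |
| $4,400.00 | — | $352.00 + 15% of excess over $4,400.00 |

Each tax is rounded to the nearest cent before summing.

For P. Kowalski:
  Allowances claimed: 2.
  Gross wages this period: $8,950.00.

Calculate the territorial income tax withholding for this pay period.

Territorial Income Tax: taxable = $8,950.00 − 2×$172.00 = $8,606.00
  $352.00 + 15% × ($8,606.00 − $4,400.00) = $352.00 + 15% × $4,206.00 = $982.90

$982.90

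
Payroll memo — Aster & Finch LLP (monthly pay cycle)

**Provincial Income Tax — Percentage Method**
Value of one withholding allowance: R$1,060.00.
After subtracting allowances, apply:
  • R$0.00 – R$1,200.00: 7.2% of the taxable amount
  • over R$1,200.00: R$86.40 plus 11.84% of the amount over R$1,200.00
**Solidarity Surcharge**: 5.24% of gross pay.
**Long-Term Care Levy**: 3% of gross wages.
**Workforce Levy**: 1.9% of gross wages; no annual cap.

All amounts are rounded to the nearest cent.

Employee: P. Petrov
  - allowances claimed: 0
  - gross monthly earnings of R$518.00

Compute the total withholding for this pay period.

R$89.82

Provincial Income Tax: taxable = R$518.00
  7.2% × R$518.00 = R$37.30
Solidarity Surcharge: 5.24% × R$518.00 = R$27.14
Long-Term Care Levy: 3% × R$518.00 = R$15.54
Workforce Levy: 1.9% × R$518.00 = R$9.84
Total: R$37.30 + R$27.14 + R$15.54 + R$9.84 = R$89.82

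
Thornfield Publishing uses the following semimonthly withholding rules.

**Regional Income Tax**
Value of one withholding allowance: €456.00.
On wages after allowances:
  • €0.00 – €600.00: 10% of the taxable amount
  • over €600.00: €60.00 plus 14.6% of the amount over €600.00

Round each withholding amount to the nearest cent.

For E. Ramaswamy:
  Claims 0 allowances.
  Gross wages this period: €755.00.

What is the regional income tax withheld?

Regional Income Tax: taxable = €755.00
  €60.00 + 14.6% × (€755.00 − €600.00) = €60.00 + 14.6% × €155.00 = €82.63

€82.63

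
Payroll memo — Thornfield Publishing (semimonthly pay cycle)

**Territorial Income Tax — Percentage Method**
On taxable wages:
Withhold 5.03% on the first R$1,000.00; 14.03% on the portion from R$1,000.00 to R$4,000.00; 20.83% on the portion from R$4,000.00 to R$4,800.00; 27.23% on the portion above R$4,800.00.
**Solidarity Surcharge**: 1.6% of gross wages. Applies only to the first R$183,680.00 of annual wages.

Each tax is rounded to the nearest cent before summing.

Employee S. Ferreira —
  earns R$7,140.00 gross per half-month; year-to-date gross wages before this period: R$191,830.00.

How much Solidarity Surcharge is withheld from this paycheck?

R$0.00

Solidarity Surcharge: YTD R$191,830.00 ≥ cap R$183,680.00 → R$0.00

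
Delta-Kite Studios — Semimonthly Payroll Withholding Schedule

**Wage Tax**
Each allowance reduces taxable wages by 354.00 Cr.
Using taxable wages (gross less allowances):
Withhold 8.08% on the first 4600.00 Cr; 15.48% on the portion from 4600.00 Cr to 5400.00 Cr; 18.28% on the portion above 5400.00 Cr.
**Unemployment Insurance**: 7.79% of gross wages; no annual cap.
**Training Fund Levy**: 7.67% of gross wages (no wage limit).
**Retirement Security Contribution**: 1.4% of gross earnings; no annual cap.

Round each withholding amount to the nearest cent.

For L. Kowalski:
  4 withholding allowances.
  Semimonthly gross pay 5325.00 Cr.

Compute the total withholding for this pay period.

1213.65 Cr

Wage Tax: taxable = 5325.00 Cr − 4×354.00 Cr = 3909.00 Cr
  8.08% × 3909.00 Cr = 315.85 Cr
Unemployment Insurance: 7.79% × 5325.00 Cr = 414.82 Cr
Training Fund Levy: 7.67% × 5325.00 Cr = 408.43 Cr
Retirement Security Contribution: 1.4% × 5325.00 Cr = 74.55 Cr
Total: 315.85 Cr + 414.82 Cr + 408.43 Cr + 74.55 Cr = 1213.65 Cr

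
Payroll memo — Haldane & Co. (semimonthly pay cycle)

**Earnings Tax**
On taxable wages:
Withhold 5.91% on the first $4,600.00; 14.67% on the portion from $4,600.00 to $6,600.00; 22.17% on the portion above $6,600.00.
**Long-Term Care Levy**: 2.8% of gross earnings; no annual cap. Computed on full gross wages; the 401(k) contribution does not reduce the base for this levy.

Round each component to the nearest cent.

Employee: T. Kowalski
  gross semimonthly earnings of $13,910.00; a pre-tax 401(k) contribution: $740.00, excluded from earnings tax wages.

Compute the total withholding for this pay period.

Earnings Tax: taxable = $13,910.00 − $740.00 = $13,170.00
  $565.26 + 22.17% × ($13,170.00 − $6,600.00) = $565.26 + 22.17% × $6,570.00 = $2,021.83
Long-Term Care Levy: 2.8% × $13,910.00 = $389.48
Total: $2,021.83 + $389.48 = $2,411.31

$2,411.31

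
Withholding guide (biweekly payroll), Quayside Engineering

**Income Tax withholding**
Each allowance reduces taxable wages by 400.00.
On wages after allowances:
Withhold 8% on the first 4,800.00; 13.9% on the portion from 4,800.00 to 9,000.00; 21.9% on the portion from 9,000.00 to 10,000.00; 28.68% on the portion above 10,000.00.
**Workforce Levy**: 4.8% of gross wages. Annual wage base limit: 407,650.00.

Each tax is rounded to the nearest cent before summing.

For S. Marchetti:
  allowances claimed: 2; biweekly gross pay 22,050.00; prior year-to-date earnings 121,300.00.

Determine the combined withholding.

Income Tax: taxable = 22,050.00 − 2×400.00 = 21,250.00
  1,186.80 + 28.68% × (21,250.00 − 10,000.00) = 1,186.80 + 28.68% × 11,250.00 = 4,413.30
Workforce Levy: 4.8% × 22,050.00 = 1,058.40
Total: 4,413.30 + 1,058.40 = 5,471.70

5,471.70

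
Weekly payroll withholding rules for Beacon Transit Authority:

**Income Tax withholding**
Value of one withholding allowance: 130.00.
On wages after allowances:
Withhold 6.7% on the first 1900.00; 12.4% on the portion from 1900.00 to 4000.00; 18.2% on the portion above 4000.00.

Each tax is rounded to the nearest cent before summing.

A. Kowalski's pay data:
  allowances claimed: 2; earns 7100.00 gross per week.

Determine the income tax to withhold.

Income Tax: taxable = 7100.00 − 2×130.00 = 6840.00
  387.70 + 18.2% × (6840.00 − 4000.00) = 387.70 + 18.2% × 2840.00 = 904.58

904.58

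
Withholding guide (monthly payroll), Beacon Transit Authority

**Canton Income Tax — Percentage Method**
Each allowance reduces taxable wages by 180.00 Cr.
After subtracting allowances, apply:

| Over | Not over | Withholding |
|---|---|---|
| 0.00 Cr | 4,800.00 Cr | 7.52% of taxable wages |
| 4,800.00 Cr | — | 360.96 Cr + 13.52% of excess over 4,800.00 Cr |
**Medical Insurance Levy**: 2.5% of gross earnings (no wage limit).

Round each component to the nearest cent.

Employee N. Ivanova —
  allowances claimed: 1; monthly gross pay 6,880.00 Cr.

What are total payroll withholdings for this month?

789.84 Cr

Canton Income Tax: taxable = 6,880.00 Cr − 1×180.00 Cr = 6,700.00 Cr
  360.96 Cr + 13.52% × (6,700.00 Cr − 4,800.00 Cr) = 360.96 Cr + 13.52% × 1,900.00 Cr = 617.84 Cr
Medical Insurance Levy: 2.5% × 6,880.00 Cr = 172.00 Cr
Total: 617.84 Cr + 172.00 Cr = 789.84 Cr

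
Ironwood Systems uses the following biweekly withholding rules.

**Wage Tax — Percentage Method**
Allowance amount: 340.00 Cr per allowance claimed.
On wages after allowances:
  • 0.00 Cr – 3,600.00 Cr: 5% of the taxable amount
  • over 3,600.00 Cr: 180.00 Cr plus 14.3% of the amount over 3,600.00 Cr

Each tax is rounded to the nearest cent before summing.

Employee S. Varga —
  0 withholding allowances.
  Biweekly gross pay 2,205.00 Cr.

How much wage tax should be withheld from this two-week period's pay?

110.25 Cr

Wage Tax: taxable = 2,205.00 Cr
  5% × 2,205.00 Cr = 110.25 Cr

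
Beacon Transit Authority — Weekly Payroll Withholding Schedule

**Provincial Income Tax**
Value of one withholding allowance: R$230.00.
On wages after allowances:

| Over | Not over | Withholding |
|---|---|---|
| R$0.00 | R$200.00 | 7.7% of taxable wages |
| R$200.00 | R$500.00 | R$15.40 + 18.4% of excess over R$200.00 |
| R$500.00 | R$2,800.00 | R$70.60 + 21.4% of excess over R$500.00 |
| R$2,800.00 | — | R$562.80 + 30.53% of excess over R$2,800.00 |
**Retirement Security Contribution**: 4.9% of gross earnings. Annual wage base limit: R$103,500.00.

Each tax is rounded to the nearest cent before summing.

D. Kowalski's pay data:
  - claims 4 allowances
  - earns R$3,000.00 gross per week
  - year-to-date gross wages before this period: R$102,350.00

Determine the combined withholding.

R$465.07

Provincial Income Tax: taxable = R$3,000.00 − 4×R$230.00 = R$2,080.00
  R$70.60 + 21.4% × (R$2,080.00 − R$500.00) = R$70.60 + 21.4% × R$1,580.00 = R$408.72
Retirement Security Contribution: cap R$103,500.00 − YTD R$102,350.00 = R$1,150.00 subject; 4.9% × R$1,150.00 = R$56.35
Total: R$408.72 + R$56.35 = R$465.07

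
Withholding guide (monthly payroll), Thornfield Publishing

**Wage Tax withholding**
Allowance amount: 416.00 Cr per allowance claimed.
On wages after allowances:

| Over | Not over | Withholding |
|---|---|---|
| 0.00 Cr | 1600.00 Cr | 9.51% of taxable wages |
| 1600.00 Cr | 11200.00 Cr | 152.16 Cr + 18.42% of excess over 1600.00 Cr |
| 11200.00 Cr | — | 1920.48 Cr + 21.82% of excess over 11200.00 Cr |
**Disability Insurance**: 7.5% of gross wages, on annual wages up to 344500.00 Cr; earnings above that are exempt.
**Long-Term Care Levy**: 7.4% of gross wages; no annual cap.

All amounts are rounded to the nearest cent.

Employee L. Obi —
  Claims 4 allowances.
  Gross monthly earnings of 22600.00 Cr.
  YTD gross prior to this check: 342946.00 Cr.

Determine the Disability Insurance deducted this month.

Disability Insurance: cap 344500.00 Cr − YTD 342946.00 Cr = 1554.00 Cr subject; 7.5% × 1554.00 Cr = 116.55 Cr

116.55 Cr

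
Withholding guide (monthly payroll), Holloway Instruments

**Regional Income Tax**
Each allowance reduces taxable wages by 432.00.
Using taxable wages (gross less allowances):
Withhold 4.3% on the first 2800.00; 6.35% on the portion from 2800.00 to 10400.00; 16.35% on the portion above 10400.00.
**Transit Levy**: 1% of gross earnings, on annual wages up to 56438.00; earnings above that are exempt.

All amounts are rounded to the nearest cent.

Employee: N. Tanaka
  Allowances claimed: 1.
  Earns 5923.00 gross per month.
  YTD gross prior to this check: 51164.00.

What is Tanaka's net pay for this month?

Regional Income Tax: taxable = 5923.00 − 1×432.00 = 5491.00
  120.40 + 6.35% × (5491.00 − 2800.00) = 120.40 + 6.35% × 2691.00 = 291.28
Transit Levy: cap 56438.00 − YTD 51164.00 = 5274.00 subject; 1% × 5274.00 = 52.74
Total withheld: 291.28 + 52.74 = 344.02
Net pay: 5923.00 − 344.02 = 5578.98

5578.98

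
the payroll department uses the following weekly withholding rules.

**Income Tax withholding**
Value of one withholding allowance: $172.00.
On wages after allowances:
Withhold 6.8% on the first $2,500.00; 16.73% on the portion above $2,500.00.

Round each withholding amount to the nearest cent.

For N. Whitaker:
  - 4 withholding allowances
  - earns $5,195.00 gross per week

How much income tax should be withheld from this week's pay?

Income Tax: taxable = $5,195.00 − 4×$172.00 = $4,507.00
  $170.00 + 16.73% × ($4,507.00 − $2,500.00) = $170.00 + 16.73% × $2,007.00 = $505.77

$505.77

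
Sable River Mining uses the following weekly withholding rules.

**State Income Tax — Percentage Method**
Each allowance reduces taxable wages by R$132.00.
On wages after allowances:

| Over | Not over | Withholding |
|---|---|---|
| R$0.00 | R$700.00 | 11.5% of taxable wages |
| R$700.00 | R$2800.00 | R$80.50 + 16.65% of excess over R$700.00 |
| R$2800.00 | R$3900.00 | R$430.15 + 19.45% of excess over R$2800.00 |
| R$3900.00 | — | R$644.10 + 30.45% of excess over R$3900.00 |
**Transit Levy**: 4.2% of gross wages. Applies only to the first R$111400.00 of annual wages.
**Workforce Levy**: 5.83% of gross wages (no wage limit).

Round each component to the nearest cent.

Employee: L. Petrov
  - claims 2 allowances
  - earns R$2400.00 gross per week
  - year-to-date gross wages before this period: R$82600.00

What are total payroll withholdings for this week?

State Income Tax: taxable = R$2400.00 − 2×R$132.00 = R$2136.00
  R$80.50 + 16.65% × (R$2136.00 − R$700.00) = R$80.50 + 16.65% × R$1436.00 = R$319.59
Transit Levy: 4.2% × R$2400.00 = R$100.80
Workforce Levy: 5.83% × R$2400.00 = R$139.92
Total: R$319.59 + R$100.80 + R$139.92 = R$560.31

R$560.31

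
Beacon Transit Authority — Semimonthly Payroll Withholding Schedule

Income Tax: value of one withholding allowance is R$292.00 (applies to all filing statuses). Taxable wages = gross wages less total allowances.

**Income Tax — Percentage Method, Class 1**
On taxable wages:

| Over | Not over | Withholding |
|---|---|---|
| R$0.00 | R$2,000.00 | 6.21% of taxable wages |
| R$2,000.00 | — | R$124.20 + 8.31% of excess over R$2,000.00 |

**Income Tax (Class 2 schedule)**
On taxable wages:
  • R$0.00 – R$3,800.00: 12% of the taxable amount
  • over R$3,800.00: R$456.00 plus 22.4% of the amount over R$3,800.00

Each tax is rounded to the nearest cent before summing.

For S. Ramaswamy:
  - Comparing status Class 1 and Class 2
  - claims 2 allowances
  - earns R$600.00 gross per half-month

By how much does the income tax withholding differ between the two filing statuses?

R$0.93

Income Tax (Class 1): taxable = R$600.00 − 2×R$292.00 = R$16.00
  6.21% × R$16.00 = R$0.99
Income Tax (Class 2): taxable = R$600.00 − 2×R$292.00 = R$16.00
  12% × R$16.00 = R$1.92
Difference: |R$0.99 − R$1.92| = R$0.93 (higher under Class 2)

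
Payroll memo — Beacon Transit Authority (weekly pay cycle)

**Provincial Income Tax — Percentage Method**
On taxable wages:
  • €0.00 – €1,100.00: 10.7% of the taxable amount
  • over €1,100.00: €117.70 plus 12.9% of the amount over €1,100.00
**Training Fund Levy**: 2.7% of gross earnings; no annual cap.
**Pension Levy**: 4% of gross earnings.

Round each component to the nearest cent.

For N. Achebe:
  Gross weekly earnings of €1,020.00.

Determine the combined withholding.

€177.48

Provincial Income Tax: taxable = €1,020.00
  10.7% × €1,020.00 = €109.14
Training Fund Levy: 2.7% × €1,020.00 = €27.54
Pension Levy: 4% × €1,020.00 = €40.80
Total: €109.14 + €27.54 + €40.80 = €177.48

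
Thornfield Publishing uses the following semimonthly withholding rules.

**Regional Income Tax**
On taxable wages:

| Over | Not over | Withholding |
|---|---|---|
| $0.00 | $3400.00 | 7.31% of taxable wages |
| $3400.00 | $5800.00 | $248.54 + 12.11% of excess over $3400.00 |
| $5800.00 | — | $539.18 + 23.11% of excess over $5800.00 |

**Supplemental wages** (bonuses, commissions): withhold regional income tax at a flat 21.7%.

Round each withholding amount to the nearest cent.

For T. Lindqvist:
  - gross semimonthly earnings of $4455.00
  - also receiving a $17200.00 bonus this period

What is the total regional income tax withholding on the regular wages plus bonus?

Regional Income Tax: taxable = $4455.00
  $248.54 + 12.11% × ($4455.00 − $3400.00) = $248.54 + 12.11% × $1055.00 = $376.30
Supplemental (21.7% flat on bonus): 21.7% × $17200.00 = $3732.40
Total regional income tax: $376.30 + $3732.40 = $4108.70

$4108.70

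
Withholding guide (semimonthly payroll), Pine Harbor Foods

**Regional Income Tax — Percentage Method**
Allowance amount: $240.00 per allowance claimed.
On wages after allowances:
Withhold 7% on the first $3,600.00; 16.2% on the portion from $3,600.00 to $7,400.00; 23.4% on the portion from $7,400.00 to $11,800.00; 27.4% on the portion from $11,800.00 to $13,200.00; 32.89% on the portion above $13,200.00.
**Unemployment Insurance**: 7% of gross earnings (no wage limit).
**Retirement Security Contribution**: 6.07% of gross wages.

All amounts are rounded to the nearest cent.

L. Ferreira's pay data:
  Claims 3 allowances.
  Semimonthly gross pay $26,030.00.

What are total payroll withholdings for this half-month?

$9,665.90

Regional Income Tax: taxable = $26,030.00 − 3×$240.00 = $25,310.00
  $2,280.80 + 32.89% × ($25,310.00 − $13,200.00) = $2,280.80 + 32.89% × $12,110.00 = $6,263.78
Unemployment Insurance: 7% × $26,030.00 = $1,822.10
Retirement Security Contribution: 6.07% × $26,030.00 = $1,580.02
Total: $6,263.78 + $1,822.10 + $1,580.02 = $9,665.90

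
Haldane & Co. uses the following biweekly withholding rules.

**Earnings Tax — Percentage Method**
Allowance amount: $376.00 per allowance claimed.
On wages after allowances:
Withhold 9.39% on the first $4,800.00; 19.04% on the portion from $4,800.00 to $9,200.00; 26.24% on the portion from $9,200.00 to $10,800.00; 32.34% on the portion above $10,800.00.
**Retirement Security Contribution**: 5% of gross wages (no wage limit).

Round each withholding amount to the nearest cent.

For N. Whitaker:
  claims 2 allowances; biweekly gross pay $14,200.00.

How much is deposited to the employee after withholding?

Earnings Tax: taxable = $14,200.00 − 2×$376.00 = $13,448.00
  $1,708.32 + 32.34% × ($13,448.00 − $10,800.00) = $1,708.32 + 32.34% × $2,648.00 = $2,564.68
Retirement Security Contribution: 5% × $14,200.00 = $710.00
Total withheld: $2,564.68 + $710.00 = $3,274.68
Net pay: $14,200.00 − $3,274.68 = $10,925.32

$10,925.32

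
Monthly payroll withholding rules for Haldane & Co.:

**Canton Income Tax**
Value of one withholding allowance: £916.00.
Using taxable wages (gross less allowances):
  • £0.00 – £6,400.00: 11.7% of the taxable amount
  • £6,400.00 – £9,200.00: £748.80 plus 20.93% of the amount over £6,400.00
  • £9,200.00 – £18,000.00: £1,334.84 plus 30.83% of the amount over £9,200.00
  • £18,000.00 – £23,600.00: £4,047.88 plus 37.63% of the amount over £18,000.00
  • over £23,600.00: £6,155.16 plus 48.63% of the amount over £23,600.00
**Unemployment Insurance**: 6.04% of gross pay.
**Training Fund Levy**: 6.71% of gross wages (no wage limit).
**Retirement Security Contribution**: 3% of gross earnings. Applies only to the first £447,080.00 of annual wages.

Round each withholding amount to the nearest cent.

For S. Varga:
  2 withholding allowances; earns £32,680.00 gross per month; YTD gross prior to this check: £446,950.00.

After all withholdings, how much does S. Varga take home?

Canton Income Tax: taxable = £32,680.00 − 2×£916.00 = £30,848.00
  £6,155.16 + 48.63% × (£30,848.00 − £23,600.00) = £6,155.16 + 48.63% × £7,248.00 = £9,679.86
Unemployment Insurance: 6.04% × £32,680.00 = £1,973.87
Training Fund Levy: 6.71% × £32,680.00 = £2,192.83
Retirement Security Contribution: cap £447,080.00 − YTD £446,950.00 = £130.00 subject; 3% × £130.00 = £3.90
Total withheld: £9,679.86 + £1,973.87 + £2,192.83 + £3.90 = £13,850.46
Net pay: £32,680.00 − £13,850.46 = £18,829.54

£18,829.54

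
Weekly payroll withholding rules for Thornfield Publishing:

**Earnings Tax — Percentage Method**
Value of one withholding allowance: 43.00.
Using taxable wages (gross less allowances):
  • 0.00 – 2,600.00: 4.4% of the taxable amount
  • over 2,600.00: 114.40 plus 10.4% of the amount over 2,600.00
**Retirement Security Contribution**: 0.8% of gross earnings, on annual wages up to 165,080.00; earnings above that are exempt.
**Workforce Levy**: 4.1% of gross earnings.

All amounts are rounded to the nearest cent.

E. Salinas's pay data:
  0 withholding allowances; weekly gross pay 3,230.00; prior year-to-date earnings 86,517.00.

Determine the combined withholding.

Earnings Tax: taxable = 3,230.00
  114.40 + 10.4% × (3,230.00 − 2,600.00) = 114.40 + 10.4% × 630.00 = 179.92
Retirement Security Contribution: 0.8% × 3,230.00 = 25.84
Workforce Levy: 4.1% × 3,230.00 = 132.43
Total: 179.92 + 25.84 + 132.43 = 338.19

338.19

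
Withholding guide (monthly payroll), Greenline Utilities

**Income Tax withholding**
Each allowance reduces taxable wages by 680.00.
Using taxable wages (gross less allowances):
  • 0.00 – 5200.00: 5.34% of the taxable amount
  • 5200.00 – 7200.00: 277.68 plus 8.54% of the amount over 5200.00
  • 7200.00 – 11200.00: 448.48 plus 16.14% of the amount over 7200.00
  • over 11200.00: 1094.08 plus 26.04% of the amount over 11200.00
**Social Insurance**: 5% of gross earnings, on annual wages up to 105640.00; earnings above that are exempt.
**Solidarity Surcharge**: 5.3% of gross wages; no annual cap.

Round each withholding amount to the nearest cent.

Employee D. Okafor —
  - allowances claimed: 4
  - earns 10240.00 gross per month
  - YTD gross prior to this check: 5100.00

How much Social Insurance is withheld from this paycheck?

Social Insurance: 5% × 10240.00 = 512.00

512.00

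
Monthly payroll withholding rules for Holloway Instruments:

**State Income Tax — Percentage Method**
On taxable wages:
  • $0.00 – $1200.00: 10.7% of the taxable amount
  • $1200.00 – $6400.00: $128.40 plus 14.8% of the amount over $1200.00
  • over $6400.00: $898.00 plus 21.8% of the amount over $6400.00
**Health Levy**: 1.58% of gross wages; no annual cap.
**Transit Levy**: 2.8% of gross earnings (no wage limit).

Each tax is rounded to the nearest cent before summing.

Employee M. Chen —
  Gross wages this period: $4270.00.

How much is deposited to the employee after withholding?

State Income Tax: taxable = $4270.00
  $128.40 + 14.8% × ($4270.00 − $1200.00) = $128.40 + 14.8% × $3070.00 = $582.76
Health Levy: 1.58% × $4270.00 = $67.47
Transit Levy: 2.8% × $4270.00 = $119.56
Total withheld: $582.76 + $67.47 + $119.56 = $769.79
Net pay: $4270.00 − $769.79 = $3500.21

$3500.21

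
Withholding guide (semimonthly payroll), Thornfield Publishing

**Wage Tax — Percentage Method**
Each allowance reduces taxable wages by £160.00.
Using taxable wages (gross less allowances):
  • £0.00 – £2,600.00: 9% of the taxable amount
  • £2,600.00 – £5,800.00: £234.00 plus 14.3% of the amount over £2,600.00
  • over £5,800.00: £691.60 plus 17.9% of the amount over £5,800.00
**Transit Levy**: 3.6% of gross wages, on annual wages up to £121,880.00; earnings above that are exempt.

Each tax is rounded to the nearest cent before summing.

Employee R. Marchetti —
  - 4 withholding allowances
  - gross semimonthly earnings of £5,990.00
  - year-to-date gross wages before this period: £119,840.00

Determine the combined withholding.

Wage Tax: taxable = £5,990.00 − 4×£160.00 = £5,350.00
  £234.00 + 14.3% × (£5,350.00 − £2,600.00) = £234.00 + 14.3% × £2,750.00 = £627.25
Transit Levy: cap £121,880.00 − YTD £119,840.00 = £2,040.00 subject; 3.6% × £2,040.00 = £73.44
Total: £627.25 + £73.44 = £700.69

£700.69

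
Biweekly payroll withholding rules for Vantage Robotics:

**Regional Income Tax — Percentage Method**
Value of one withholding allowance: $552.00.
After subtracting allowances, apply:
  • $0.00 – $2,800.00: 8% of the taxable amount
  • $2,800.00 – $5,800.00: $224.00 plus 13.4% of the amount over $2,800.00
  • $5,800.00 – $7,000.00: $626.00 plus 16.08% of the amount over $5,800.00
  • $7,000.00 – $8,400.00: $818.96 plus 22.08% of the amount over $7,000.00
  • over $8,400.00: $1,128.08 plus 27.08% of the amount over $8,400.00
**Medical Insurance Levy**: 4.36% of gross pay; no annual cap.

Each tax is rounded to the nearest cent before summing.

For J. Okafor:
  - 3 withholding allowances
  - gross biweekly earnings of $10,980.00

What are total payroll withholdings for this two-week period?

Regional Income Tax: taxable = $10,980.00 − 3×$552.00 = $9,324.00
  $1,128.08 + 27.08% × ($9,324.00 − $8,400.00) = $1,128.08 + 27.08% × $924.00 = $1,378.30
Medical Insurance Levy: 4.36% × $10,980.00 = $478.73
Total: $1,378.30 + $478.73 = $1,857.03

$1,857.03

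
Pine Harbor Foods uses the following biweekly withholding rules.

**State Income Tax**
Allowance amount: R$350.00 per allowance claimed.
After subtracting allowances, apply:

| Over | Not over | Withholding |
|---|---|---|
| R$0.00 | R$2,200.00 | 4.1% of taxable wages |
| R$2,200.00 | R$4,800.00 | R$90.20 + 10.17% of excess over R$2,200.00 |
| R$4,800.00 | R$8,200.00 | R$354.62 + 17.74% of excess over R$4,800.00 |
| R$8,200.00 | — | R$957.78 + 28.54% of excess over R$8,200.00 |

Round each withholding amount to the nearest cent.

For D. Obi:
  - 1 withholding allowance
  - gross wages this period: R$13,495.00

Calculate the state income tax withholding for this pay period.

R$2,369.08

State Income Tax: taxable = R$13,495.00 − 1×R$350.00 = R$13,145.00
  R$957.78 + 28.54% × (R$13,145.00 − R$8,200.00) = R$957.78 + 28.54% × R$4,945.00 = R$2,369.08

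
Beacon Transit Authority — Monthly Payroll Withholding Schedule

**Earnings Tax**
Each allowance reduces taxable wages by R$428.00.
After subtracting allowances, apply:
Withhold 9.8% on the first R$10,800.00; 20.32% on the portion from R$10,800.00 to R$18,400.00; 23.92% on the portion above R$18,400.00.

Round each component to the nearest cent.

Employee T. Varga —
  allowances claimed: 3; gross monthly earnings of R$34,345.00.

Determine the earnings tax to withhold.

R$6,109.63

Earnings Tax: taxable = R$34,345.00 − 3×R$428.00 = R$33,061.00
  R$2,602.72 + 23.92% × (R$33,061.00 − R$18,400.00) = R$2,602.72 + 23.92% × R$14,661.00 = R$6,109.63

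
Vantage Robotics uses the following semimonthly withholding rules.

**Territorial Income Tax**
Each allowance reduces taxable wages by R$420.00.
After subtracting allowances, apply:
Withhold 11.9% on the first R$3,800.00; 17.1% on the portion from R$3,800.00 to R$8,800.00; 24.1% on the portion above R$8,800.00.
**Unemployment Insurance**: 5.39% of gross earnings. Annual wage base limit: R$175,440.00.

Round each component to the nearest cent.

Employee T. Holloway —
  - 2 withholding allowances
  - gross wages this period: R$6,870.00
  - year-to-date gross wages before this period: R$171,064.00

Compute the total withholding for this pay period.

Territorial Income Tax: taxable = R$6,870.00 − 2×R$420.00 = R$6,030.00
  R$452.20 + 17.1% × (R$6,030.00 − R$3,800.00) = R$452.20 + 17.1% × R$2,230.00 = R$833.53
Unemployment Insurance: cap R$175,440.00 − YTD R$171,064.00 = R$4,376.00 subject; 5.39% × R$4,376.00 = R$235.87
Total: R$833.53 + R$235.87 = R$1,069.40

R$1,069.40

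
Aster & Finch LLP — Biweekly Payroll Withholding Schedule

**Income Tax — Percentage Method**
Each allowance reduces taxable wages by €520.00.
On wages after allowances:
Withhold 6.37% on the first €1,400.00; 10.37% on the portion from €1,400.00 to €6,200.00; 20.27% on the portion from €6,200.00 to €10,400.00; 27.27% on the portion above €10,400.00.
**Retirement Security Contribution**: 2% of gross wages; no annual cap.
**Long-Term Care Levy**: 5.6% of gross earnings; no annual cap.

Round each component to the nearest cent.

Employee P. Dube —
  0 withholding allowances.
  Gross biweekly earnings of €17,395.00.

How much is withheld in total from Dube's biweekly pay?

Income Tax: taxable = €17,395.00
  €1,438.28 + 27.27% × (€17,395.00 − €10,400.00) = €1,438.28 + 27.27% × €6,995.00 = €3,345.82
Retirement Security Contribution: 2% × €17,395.00 = €347.90
Long-Term Care Levy: 5.6% × €17,395.00 = €974.12
Total: €3,345.82 + €347.90 + €974.12 = €4,667.84

€4,667.84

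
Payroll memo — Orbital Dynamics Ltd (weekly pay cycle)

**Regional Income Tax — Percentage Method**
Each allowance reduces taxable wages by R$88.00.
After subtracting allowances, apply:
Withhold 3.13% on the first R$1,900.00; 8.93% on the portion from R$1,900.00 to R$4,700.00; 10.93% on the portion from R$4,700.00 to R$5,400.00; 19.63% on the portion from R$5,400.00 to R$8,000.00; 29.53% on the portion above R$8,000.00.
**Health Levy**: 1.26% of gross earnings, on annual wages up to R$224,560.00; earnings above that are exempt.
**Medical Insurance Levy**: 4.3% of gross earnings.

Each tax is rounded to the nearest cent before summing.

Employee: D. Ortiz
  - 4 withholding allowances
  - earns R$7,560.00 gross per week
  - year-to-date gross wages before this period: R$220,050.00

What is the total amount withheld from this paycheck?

R$1,122.84

Regional Income Tax: taxable = R$7,560.00 − 4×R$88.00 = R$7,208.00
  R$386.02 + 19.63% × (R$7,208.00 − R$5,400.00) = R$386.02 + 19.63% × R$1,808.00 = R$740.93
Health Levy: cap R$224,560.00 − YTD R$220,050.00 = R$4,510.00 subject; 1.26% × R$4,510.00 = R$56.83
Medical Insurance Levy: 4.3% × R$7,560.00 = R$325.08
Total: R$740.93 + R$56.83 + R$325.08 = R$1,122.84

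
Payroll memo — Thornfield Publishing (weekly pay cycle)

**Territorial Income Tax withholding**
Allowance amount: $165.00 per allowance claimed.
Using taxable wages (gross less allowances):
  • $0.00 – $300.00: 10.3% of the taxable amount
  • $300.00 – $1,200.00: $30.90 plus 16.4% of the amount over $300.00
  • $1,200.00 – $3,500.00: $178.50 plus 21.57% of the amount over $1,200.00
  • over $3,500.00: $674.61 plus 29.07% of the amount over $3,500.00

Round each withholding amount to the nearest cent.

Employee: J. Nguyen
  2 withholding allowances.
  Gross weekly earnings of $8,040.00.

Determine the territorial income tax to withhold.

Territorial Income Tax: taxable = $8,040.00 − 2×$165.00 = $7,710.00
  $674.61 + 29.07% × ($7,710.00 − $3,500.00) = $674.61 + 29.07% × $4,210.00 = $1,898.46

$1,898.46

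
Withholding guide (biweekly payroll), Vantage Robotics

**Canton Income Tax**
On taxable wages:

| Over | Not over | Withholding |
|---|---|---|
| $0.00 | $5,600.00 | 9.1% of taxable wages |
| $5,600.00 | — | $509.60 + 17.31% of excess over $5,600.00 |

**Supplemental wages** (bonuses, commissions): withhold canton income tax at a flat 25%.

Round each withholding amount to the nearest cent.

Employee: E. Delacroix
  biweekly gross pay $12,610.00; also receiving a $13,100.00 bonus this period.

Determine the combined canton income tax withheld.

$4,998.03

Canton Income Tax: taxable = $12,610.00
  $509.60 + 17.31% × ($12,610.00 − $5,600.00) = $509.60 + 17.31% × $7,010.00 = $1,723.03
Supplemental (25% flat on bonus): 25% × $13,100.00 = $3,275.00
Total canton income tax: $1,723.03 + $3,275.00 = $4,998.03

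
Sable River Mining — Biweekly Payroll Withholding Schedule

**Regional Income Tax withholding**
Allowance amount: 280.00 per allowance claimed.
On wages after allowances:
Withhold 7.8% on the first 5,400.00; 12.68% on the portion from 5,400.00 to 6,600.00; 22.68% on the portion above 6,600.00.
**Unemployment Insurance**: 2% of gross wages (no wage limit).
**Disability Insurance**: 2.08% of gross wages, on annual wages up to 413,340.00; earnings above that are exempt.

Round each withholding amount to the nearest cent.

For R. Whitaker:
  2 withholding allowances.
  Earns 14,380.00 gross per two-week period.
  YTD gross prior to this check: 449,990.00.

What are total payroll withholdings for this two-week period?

Regional Income Tax: taxable = 14,380.00 − 2×280.00 = 13,820.00
  573.36 + 22.68% × (13,820.00 − 6,600.00) = 573.36 + 22.68% × 7,220.00 = 2,210.86
Unemployment Insurance: 2% × 14,380.00 = 287.60
Disability Insurance: YTD 449,990.00 ≥ cap 413,340.00 → 0.00
Total: 2,210.86 + 287.60 + 0.00 = 2,498.46

2,498.46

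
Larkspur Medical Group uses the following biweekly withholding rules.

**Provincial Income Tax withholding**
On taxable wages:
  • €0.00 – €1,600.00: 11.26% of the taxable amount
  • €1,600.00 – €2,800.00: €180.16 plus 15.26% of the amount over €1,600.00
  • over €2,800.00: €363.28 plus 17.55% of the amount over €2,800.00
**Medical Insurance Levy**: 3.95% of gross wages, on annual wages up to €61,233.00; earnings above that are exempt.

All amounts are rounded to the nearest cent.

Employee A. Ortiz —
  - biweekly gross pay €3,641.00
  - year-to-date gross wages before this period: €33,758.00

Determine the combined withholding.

€654.70

Provincial Income Tax: taxable = €3,641.00
  €363.28 + 17.55% × (€3,641.00 − €2,800.00) = €363.28 + 17.55% × €841.00 = €510.88
Medical Insurance Levy: 3.95% × €3,641.00 = €143.82
Total: €510.88 + €143.82 = €654.70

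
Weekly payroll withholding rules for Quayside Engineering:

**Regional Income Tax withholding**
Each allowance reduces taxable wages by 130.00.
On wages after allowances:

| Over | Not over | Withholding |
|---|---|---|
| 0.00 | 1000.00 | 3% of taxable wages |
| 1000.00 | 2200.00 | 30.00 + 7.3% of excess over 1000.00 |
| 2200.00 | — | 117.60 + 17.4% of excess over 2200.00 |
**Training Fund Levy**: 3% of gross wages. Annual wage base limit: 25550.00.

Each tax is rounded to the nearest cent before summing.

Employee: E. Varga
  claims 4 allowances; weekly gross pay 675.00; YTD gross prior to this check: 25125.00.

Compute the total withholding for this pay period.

Regional Income Tax: taxable = 675.00 − 4×130.00 = 155.00
  3% × 155.00 = 4.65
Training Fund Levy: cap 25550.00 − YTD 25125.00 = 425.00 subject; 3% × 425.00 = 12.75
Total: 4.65 + 12.75 = 17.40

17.40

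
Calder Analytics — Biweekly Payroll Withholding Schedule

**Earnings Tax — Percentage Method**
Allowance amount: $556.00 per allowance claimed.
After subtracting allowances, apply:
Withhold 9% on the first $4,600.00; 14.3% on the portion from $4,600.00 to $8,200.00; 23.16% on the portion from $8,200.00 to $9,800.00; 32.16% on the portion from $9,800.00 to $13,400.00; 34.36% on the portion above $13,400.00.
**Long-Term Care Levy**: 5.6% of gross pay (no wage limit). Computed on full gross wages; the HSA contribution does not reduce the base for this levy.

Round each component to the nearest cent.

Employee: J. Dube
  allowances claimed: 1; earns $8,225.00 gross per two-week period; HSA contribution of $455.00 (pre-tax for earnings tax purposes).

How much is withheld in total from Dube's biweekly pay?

$1,248.40

Earnings Tax: taxable = $8,225.00 − $455.00 − 1×$556.00 = $7,214.00
  $414.00 + 14.3% × ($7,214.00 − $4,600.00) = $414.00 + 14.3% × $2,614.00 = $787.80
Long-Term Care Levy: 5.6% × $8,225.00 = $460.60
Total: $787.80 + $460.60 = $1,248.40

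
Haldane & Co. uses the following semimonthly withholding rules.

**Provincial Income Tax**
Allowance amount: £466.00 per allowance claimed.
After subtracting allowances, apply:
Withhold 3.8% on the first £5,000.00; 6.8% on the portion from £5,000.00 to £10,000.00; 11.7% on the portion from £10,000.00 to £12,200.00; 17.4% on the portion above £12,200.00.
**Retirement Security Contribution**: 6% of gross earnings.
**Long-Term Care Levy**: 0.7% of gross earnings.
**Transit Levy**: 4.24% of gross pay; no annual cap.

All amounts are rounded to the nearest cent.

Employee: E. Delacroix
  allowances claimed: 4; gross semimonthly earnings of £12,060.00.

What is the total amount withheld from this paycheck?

£1,872.29

Provincial Income Tax: taxable = £12,060.00 − 4×£466.00 = £10,196.00
  £530.00 + 11.7% × (£10,196.00 − £10,000.00) = £530.00 + 11.7% × £196.00 = £552.93
Retirement Security Contribution: 6% × £12,060.00 = £723.60
Long-Term Care Levy: 0.7% × £12,060.00 = £84.42
Transit Levy: 4.24% × £12,060.00 = £511.34
Total: £552.93 + £723.60 + £84.42 + £511.34 = £1,872.29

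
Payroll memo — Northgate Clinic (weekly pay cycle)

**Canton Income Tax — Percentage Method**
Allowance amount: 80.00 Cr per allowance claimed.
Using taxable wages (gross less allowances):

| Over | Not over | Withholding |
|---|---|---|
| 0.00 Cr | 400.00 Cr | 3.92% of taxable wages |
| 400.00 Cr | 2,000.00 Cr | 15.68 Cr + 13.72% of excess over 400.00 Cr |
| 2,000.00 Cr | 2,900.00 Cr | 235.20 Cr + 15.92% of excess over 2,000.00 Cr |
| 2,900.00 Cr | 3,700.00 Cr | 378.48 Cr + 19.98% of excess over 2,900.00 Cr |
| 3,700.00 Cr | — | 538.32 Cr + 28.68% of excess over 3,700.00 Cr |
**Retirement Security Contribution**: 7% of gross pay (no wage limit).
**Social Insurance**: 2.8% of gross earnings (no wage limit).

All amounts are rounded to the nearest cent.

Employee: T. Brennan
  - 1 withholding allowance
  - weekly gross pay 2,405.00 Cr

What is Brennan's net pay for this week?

Canton Income Tax: taxable = 2,405.00 Cr − 1×80.00 Cr = 2,325.00 Cr
  235.20 Cr + 15.92% × (2,325.00 Cr − 2,000.00 Cr) = 235.20 Cr + 15.92% × 325.00 Cr = 286.94 Cr
Retirement Security Contribution: 7% × 2,405.00 Cr = 168.35 Cr
Social Insurance: 2.8% × 2,405.00 Cr = 67.34 Cr
Total withheld: 286.94 Cr + 168.35 Cr + 67.34 Cr = 522.63 Cr
Net pay: 2,405.00 Cr − 522.63 Cr = 1,882.37 Cr

1,882.37 Cr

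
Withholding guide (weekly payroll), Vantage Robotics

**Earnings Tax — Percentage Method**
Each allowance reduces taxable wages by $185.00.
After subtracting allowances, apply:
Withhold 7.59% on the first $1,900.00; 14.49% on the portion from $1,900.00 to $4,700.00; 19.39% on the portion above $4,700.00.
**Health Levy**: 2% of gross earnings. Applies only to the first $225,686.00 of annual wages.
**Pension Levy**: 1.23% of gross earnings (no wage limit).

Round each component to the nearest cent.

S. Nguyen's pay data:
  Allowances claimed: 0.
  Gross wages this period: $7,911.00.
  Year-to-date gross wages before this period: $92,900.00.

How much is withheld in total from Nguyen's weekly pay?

Earnings Tax: taxable = $7,911.00
  $549.93 + 19.39% × ($7,911.00 − $4,700.00) = $549.93 + 19.39% × $3,211.00 = $1,172.54
Health Levy: 2% × $7,911.00 = $158.22
Pension Levy: 1.23% × $7,911.00 = $97.31
Total: $1,172.54 + $158.22 + $97.31 = $1,428.07

$1,428.07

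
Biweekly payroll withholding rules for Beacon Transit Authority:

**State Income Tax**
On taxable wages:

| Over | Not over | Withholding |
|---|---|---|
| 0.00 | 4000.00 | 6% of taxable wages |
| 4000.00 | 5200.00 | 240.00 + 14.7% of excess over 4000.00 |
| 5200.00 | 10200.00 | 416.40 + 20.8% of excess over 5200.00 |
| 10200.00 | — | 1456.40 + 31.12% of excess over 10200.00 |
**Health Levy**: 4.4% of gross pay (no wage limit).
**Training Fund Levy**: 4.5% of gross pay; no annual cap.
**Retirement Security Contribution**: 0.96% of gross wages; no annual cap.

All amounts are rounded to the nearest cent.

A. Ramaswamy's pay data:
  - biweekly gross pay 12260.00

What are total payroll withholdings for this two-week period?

State Income Tax: taxable = 12260.00
  1456.40 + 31.12% × (12260.00 − 10200.00) = 1456.40 + 31.12% × 2060.00 = 2097.47
Health Levy: 4.4% × 12260.00 = 539.44
Training Fund Levy: 4.5% × 12260.00 = 551.70
Retirement Security Contribution: 0.96% × 12260.00 = 117.70
Total: 2097.47 + 539.44 + 551.70 + 117.70 = 3306.31

3306.31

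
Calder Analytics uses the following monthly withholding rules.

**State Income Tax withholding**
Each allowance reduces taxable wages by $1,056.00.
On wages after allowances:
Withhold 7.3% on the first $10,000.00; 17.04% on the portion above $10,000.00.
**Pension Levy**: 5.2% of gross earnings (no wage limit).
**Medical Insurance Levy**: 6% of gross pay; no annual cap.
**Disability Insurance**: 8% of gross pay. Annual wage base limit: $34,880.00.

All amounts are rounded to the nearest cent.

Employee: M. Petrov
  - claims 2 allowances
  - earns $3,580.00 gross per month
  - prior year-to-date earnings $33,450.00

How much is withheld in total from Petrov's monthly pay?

State Income Tax: taxable = $3,580.00 − 2×$1,056.00 = $1,468.00
  7.3% × $1,468.00 = $107.16
Pension Levy: 5.2% × $3,580.00 = $186.16
Medical Insurance Levy: 6% × $3,580.00 = $214.80
Disability Insurance: cap $34,880.00 − YTD $33,450.00 = $1,430.00 subject; 8% × $1,430.00 = $114.40
Total: $107.16 + $186.16 + $214.80 + $114.40 = $622.52

$622.52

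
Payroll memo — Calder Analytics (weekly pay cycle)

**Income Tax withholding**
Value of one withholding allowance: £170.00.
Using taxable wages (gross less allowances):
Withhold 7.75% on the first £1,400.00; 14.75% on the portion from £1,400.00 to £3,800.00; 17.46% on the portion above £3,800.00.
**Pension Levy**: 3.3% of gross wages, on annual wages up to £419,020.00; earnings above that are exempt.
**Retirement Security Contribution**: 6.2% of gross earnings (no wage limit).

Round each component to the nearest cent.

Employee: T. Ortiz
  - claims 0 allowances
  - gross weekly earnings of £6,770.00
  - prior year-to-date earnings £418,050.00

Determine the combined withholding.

£1,432.81

Income Tax: taxable = £6,770.00
  £462.50 + 17.46% × (£6,770.00 − £3,800.00) = £462.50 + 17.46% × £2,970.00 = £981.06
Pension Levy: cap £419,020.00 − YTD £418,050.00 = £970.00 subject; 3.3% × £970.00 = £32.01
Retirement Security Contribution: 6.2% × £6,770.00 = £419.74
Total: £981.06 + £32.01 + £419.74 = £1,432.81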